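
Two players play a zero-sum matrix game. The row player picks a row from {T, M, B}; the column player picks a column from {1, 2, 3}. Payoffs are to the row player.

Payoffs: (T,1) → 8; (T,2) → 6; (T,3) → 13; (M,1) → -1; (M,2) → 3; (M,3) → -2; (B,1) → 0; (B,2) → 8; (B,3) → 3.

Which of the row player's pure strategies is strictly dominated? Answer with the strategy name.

T gives a strictly higher payoff than M against every column: 8 > -1, 6 > 3, 13 > -2.
So M is strictly dominated and the row player never plays it.

M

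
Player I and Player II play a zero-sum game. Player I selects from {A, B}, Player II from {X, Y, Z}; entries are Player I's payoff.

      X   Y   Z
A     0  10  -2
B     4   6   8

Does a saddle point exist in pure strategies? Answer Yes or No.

Row minima: A → -2, B → 4; maximin = 4.
Column maxima: X → 4, Y → 10, Z → 8; minimax = 4.
maximin = minimax = 4, so a saddle point exists.

Yes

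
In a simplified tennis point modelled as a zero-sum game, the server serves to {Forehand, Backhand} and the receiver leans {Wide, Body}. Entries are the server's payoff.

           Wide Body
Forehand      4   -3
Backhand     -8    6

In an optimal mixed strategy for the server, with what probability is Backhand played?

1/3

Row minima: Forehand → -3, Backhand → -8; maximin = -3.
Column maxima: Wide → 4, Body → 6; minimax = 4.
-3 ≠ 4, so there is no saddle point; optimal play is mixed.
Let the server play Forehand with probability p. Expected payoff against Wide: 4p + (-8)(1−p) = 12p − 8; against Body: (-3)p + 6(1−p) = −9p + 6.
Setting these equal: 12p − 8 = −9p + 6 ⇒ 21p = 14 ⇒ p = 2/3, and the value is (12)·(2/3) − 8 = 0.
For the receiver: with q = P(Wide), equating Forehand's and Backhand's payoffs gives 7q − 3 = −14q + 6 ⇒ q = 3/7.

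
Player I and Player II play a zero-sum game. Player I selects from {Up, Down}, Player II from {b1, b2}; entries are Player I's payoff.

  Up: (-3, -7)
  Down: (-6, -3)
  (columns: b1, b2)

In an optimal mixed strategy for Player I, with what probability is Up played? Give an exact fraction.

3/7

Row minima: Up → -7, Down → -6; maximin = -6.
Column maxima: b1 → -3, b2 → -3; minimax = -3.
-6 ≠ -3, so there is no saddle point; optimal play is mixed.
Let Player I play Up with probability p. Expected payoff against b1: (-3)p + (-6)(1−p) = 3p − 6; against b2: (-7)p + (-3)(1−p) = −4p − 3.
Setting these equal: 3p − 6 = −4p − 3 ⇒ 7p = 3 ⇒ p = 3/7, and the value is (3)·(3/7) − 6 = -33/7.
For Player II: with q = P(b1), equating Up's and Down's payoffs gives 4q − 7 = −3q − 3 ⇒ q = 4/7.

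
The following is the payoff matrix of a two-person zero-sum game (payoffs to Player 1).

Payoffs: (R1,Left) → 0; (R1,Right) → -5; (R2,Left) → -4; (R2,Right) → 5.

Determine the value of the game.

-10/7

Row minima: R1 → -5, R2 → -4; maximin = -4.
Column maxima: Left → 0, Right → 5; minimax = 0.
-4 ≠ 0, so there is no saddle point; optimal play is mixed.
Let Player 1 play R1 with probability p. Expected payoff against Left: 0p + (-4)(1−p) = 4p − 4; against Right: (-5)p + 5(1−p) = −10p + 5.
Setting these equal: 4p − 4 = −10p + 5 ⇒ 14p = 9 ⇒ p = 9/14, and the value is (4)·(9/14) − 4 = -10/7.
For Player 2: with q = P(Left), equating R1's and R2's payoffs gives 5q − 5 = −9q + 5 ⇒ q = 5/7.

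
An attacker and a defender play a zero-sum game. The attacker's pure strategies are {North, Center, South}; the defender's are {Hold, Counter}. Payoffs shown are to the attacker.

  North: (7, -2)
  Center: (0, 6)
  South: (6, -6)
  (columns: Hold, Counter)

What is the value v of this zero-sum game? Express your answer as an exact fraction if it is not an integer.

14/5

Row minima: North → -2, Center → 0, South → -6; maximin = 0.
Column maxima: Hold → 7, Counter → 6; minimax = 6.
0 ≠ 6, so there is no saddle point; optimal play is mixed.
South is strictly dominated by North, so the attacker never plays it.
On the remaining 2×2 (North, Center vs Hold, Counter):
Let the attacker play North with probability p. Expected payoff against Hold: 7p + 0(1−p) = 7p; against Counter: (-2)p + 6(1−p) = −8p + 6.
Setting these equal: 7p = −8p + 6 ⇒ 15p = 6 ⇒ p = 2/5, and the value is (7)·(2/5) = 14/5.
For the defender: with q = P(Hold), equating North's and Center's payoffs gives 9q − 2 = −6q + 6 ⇒ q = 8/15.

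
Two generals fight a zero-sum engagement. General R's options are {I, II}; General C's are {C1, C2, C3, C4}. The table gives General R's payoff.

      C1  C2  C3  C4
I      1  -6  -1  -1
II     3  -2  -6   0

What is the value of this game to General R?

Row minima: I → -6, II → -6; maximin = -6.
Column maxima: C1 → 3, C2 → -2, C3 → -1, C4 → 0; minimax = -2.
-6 ≠ -2, so there is no saddle point; optimal play is mixed.
C1 is strictly dominated by C2 (it gives General R strictly more in every row), so General C never plays it.
C4 is strictly dominated by C2 (it gives General R strictly more in every row), so General C never plays it.
On the remaining 2×2 (I, II vs C2, C3):
Let General R play I with probability p. Expected payoff against C2: (-6)p + (-2)(1−p) = −4p − 2; against C3: (-1)p + (-6)(1−p) = 5p − 6.
Setting these equal: −4p − 2 = 5p − 6 ⇒ −9p = -4 ⇒ p = 4/9, and the value is (-4)·(4/9) − 2 = -34/9.
For General C: with q = P(C2), equating I's and II's payoffs gives −5q − 1 = 4q − 6 ⇒ q = 5/9.

-34/9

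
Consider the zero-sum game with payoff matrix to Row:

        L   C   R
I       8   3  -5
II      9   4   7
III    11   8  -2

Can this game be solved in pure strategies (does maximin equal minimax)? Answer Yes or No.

No

Row minima: I → -5, II → 4, III → -2; maximin = 4.
Column maxima: L → 11, C → 8, R → 7; minimax = 7.
4 ≠ 7, so no pure-strategy equilibrium exists.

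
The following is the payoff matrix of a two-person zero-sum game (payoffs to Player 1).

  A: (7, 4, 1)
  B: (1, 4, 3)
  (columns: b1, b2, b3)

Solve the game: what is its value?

Row minima: A → 1, B → 1; maximin = 1.
Column maxima: b1 → 7, b2 → 4, b3 → 3; minimax = 3.
1 ≠ 3, so there is no saddle point; optimal play is mixed.
b2 is strictly dominated by b3 (it gives Player 1 strictly more in every row), so Player 2 never plays it.
On the remaining 2×2 (A, B vs b1, b3):
Let Player 1 play A with probability p. Expected payoff against b1: 7p + 1(1−p) = 6p + 1; against b3: 1p + 3(1−p) = −2p + 3.
Setting these equal: 6p + 1 = −2p + 3 ⇒ 8p = 2 ⇒ p = 1/4, and the value is (6)·(1/4) + 1 = 5/2.
For Player 2: with q = P(b1), equating A's and B's payoffs gives 6q + 1 = −2q + 3 ⇒ q = 1/4.

5/2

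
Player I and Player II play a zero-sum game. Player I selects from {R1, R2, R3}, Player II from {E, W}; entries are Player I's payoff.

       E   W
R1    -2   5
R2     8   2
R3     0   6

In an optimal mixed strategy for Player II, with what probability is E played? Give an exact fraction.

Row minima: R1 → -2, R2 → 2, R3 → 0; maximin = 2.
Column maxima: E → 8, W → 6; minimax = 6.
2 ≠ 6, so there is no saddle point; optimal play is mixed.
R1 is strictly dominated by R3, so Player I never plays it.
On the remaining 2×2 (R2, R3 vs E, W):
Let Player I play R2 with probability p. Expected payoff against E: 8p + 0(1−p) = 8p; against W: 2p + 6(1−p) = −4p + 6.
Setting these equal: 8p = −4p + 6 ⇒ 12p = 6 ⇒ p = 1/2, and the value is (8)·(1/2) = 4.
For Player II: with q = P(E), equating R2's and R3's payoffs gives 6q + 2 = −6q + 6 ⇒ q = 1/3.

1/3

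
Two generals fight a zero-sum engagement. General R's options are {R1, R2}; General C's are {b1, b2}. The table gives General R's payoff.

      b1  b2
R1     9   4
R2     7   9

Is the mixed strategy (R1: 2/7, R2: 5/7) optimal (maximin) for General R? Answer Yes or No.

Yes

Against b1 this mix gives (2/7)·9 + (5/7)·7 = 53/7.
Against b2 this mix gives (2/7)·4 + (5/7)·9 = 53/7.
All of General C's active replies (b1, b2) yield 53/7, and no column does worse for General R. The mix makes General C indifferent and guarantees 53/7, so it is optimal.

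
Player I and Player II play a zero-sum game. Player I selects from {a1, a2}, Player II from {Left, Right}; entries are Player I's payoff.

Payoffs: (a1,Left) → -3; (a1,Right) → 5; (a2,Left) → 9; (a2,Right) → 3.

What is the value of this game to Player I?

Row minima: a1 → -3, a2 → 3; maximin = 3.
Column maxima: Left → 9, Right → 5; minimax = 5.
3 ≠ 5, so there is no saddle point; optimal play is mixed.
Let Player I play a1 with probability p. Expected payoff against Left: (-3)p + 9(1−p) = −12p + 9; against Right: 5p + 3(1−p) = 2p + 3.
Setting these equal: −12p + 9 = 2p + 3 ⇒ −14p = -6 ⇒ p = 3/7, and the value is (-12)·(3/7) + 9 = 27/7.
For Player II: with q = P(Left), equating a1's and a2's payoffs gives −8q + 5 = 6q + 3 ⇒ q = 1/7.

27/7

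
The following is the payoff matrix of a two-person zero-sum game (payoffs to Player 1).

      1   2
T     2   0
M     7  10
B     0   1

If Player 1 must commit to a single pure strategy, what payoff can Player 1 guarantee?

7

Row minima: T → 0, M → 7, B → 0.
The best of these is 7.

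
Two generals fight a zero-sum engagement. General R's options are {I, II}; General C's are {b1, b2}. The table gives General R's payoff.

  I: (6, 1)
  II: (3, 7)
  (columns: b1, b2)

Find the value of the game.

Row minima: I → 1, II → 3; maximin = 3.
Column maxima: b1 → 6, b2 → 7; minimax = 6.
3 ≠ 6, so there is no saddle point; optimal play is mixed.
Let General R play I with probability p. Expected payoff against b1: 6p + 3(1−p) = 3p + 3; against b2: 1p + 7(1−p) = −6p + 7.
Setting these equal: 3p + 3 = −6p + 7 ⇒ 9p = 4 ⇒ p = 4/9, and the value is (3)·(4/9) + 3 = 13/3.
For General C: with q = P(b1), equating I's and II's payoffs gives 5q + 1 = −4q + 7 ⇒ q = 2/3.

13/3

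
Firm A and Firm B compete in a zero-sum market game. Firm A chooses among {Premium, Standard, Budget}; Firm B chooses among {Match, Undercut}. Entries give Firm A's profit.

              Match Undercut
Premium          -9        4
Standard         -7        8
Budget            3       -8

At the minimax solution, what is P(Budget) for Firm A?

15/26

Row minima: Premium → -9, Standard → -7, Budget → -8; maximin = -7.
Column maxima: Match → 3, Undercut → 8; minimax = 3.
-7 ≠ 3, so there is no saddle point; optimal play is mixed.
Premium is strictly dominated by Standard, so Firm A never plays it.
On the remaining 2×2 (Standard, Budget vs Match, Undercut):
Let Firm A play Standard with probability p. Expected payoff against Match: (-7)p + 3(1−p) = −10p + 3; against Undercut: 8p + (-8)(1−p) = 16p − 8.
Setting these equal: −10p + 3 = 16p − 8 ⇒ −26p = -11 ⇒ p = 11/26, and the value is (-10)·(11/26) + 3 = -16/13.
For Firm B: with q = P(Match), equating Standard's and Budget's payoffs gives −15q + 8 = 11q − 8 ⇒ q = 8/13.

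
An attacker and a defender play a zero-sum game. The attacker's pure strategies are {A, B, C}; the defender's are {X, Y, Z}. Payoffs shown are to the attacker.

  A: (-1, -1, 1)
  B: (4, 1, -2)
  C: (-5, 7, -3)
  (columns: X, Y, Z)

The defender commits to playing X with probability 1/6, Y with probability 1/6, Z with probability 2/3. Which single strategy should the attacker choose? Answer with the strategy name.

Expected payoff of A: (1/6)·(-1) + (1/6)·(-1) + (2/3)·1 = 1/3.
Expected payoff of B: (1/6)·4 + (1/6)·1 + (2/3)·(-2) = -1/2.
Expected payoff of C: (1/6)·(-5) + (1/6)·7 + (2/3)·(-3) = -5/3.
The largest is 1/3, so the attacker's best response is A.

A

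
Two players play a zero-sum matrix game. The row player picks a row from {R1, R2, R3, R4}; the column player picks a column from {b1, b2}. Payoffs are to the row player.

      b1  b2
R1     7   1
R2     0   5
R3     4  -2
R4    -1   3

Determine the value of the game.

Row minima: R1 → 1, R2 → 0, R3 → -2, R4 → -1; maximin = 1.
Column maxima: b1 → 7, b2 → 5; minimax = 5.
1 ≠ 5, so there is no saddle point; optimal play is mixed.
R3 is strictly dominated by R1, so the row player never plays it.
R4 is strictly dominated by R2, so the row player never plays it.
On the remaining 2×2 (R1, R2 vs b1, b2):
Let the row player play R1 with probability p. Expected payoff against b1: 7p + 0(1−p) = 7p; against b2: 1p + 5(1−p) = −4p + 5.
Setting these equal: 7p = −4p + 5 ⇒ 11p = 5 ⇒ p = 5/11, and the value is (7)·(5/11) = 35/11.
For the column player: with q = P(b1), equating R1's and R2's payoffs gives 6q + 1 = −5q + 5 ⇒ q = 4/11.

35/11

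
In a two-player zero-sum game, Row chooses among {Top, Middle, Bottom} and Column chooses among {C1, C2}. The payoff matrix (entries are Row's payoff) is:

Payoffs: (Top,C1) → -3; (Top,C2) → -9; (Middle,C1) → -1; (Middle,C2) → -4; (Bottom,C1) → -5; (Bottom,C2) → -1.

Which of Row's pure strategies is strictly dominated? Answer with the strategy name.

Top

Middle gives a strictly higher payoff than Top against every column: -1 > -3, -4 > -9.
So Top is strictly dominated and Row never plays it.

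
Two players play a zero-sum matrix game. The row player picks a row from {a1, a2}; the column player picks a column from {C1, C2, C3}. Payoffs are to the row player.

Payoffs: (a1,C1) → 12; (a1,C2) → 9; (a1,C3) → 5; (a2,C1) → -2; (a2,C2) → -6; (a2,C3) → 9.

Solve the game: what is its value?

Row minima: a1 → 5, a2 → -6; maximin = 5.
Column maxima: C1 → 12, C2 → 9, C3 → 9; minimax = 9.
5 ≠ 9, so there is no saddle point; optimal play is mixed.
C1 is strictly dominated by C2 (it gives the row player strictly more in every row), so the column player never plays it.
On the remaining 2×2 (a1, a2 vs C2, C3):
Let the row player play a1 with probability p. Expected payoff against C2: 9p + (-6)(1−p) = 15p − 6; against C3: 5p + 9(1−p) = −4p + 9.
Setting these equal: 15p − 6 = −4p + 9 ⇒ 19p = 15 ⇒ p = 15/19, and the value is (15)·(15/19) − 6 = 111/19.
For the column player: with q = P(C2), equating a1's and a2's payoffs gives 4q + 5 = −15q + 9 ⇒ q = 4/19.

111/19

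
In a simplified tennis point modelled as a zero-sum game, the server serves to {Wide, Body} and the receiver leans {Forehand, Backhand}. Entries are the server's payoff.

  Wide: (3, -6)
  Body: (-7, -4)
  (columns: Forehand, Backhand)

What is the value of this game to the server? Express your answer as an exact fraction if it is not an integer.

Row minima: Wide → -6, Body → -7; maximin = -6.
Column maxima: Forehand → 3, Backhand → -4; minimax = -4.
-6 ≠ -4, so there is no saddle point; optimal play is mixed.
Let the server play Wide with probability p. Expected payoff against Forehand: 3p + (-7)(1−p) = 10p − 7; against Backhand: (-6)p + (-4)(1−p) = −2p − 4.
Setting these equal: 10p − 7 = −2p − 4 ⇒ 12p = 3 ⇒ p = 1/4, and the value is (10)·(1/4) − 7 = -9/2.
For the receiver: with q = P(Forehand), equating Wide's and Body's payoffs gives 9q − 6 = −3q − 4 ⇒ q = 1/6.

-9/2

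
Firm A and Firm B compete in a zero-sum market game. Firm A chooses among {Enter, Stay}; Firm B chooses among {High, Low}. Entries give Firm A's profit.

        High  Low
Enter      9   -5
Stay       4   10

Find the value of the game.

Row minima: Enter → -5, Stay → 4; maximin = 4.
Column maxima: High → 9, Low → 10; minimax = 9.
4 ≠ 9, so there is no saddle point; optimal play is mixed.
Let Firm A play Enter with probability p. Expected payoff against High: 9p + 4(1−p) = 5p + 4; against Low: (-5)p + 10(1−p) = −15p + 10.
Setting these equal: 5p + 4 = −15p + 10 ⇒ 20p = 6 ⇒ p = 3/10, and the value is (5)·(3/10) + 4 = 11/2.
For Firm B: with q = P(High), equating Enter's and Stay's payoffs gives 14q − 5 = −6q + 10 ⇒ q = 3/4.

11/2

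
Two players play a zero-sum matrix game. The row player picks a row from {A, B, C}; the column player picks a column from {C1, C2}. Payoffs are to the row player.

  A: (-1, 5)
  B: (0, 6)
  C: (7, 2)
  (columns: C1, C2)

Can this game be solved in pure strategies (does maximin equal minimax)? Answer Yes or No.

Row minima: A → -1, B → 0, C → 2; maximin = 2.
Column maxima: C1 → 7, C2 → 6; minimax = 6.
2 ≠ 6, so no pure-strategy equilibrium exists.

No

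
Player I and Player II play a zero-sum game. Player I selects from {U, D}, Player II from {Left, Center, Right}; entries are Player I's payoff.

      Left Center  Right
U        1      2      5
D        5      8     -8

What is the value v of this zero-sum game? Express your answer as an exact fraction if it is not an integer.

Row minima: U → 1, D → -8; maximin = 1.
Column maxima: Left → 5, Center → 8, Right → 5; minimax = 5.
1 ≠ 5, so there is no saddle point; optimal play is mixed.
Center is strictly dominated by Left (it gives Player I strictly more in every row), so Player II never plays it.
On the remaining 2×2 (U, D vs Left, Right):
Let Player I play U with probability p. Expected payoff against Left: 1p + 5(1−p) = −4p + 5; against Right: 5p + (-8)(1−p) = 13p − 8.
Setting these equal: −4p + 5 = 13p − 8 ⇒ −17p = -13 ⇒ p = 13/17, and the value is (-4)·(13/17) + 5 = 33/17.
For Player II: with q = P(Left), equating U's and D's payoffs gives −4q + 5 = 13q − 8 ⇒ q = 13/17.

33/17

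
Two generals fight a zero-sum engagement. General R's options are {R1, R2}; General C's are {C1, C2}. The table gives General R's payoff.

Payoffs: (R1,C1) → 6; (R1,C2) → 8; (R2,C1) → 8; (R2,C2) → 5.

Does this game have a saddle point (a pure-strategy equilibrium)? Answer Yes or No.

Row minima: R1 → 6, R2 → 5; maximin = 6.
Column maxima: C1 → 8, C2 → 8; minimax = 8.
6 ≠ 8, so no pure-strategy equilibrium exists.

No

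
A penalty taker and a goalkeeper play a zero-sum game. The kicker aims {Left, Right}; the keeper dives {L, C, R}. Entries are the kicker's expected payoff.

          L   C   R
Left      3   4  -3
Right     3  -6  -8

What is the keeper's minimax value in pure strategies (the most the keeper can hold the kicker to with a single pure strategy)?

-3

Column maxima: L → 3, C → 4, R → -3.
The smallest of these is -3.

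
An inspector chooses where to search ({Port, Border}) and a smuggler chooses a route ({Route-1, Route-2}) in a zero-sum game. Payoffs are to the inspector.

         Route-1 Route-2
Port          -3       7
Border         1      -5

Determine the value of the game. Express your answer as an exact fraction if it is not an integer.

Row minima: Port → -3, Border → -5; maximin = -3.
Column maxima: Route-1 → 1, Route-2 → 7; minimax = 1.
-3 ≠ 1, so there is no saddle point; optimal play is mixed.
Let the inspector play Port with probability p. Expected payoff against Route-1: (-3)p + 1(1−p) = −4p + 1; against Route-2: 7p + (-5)(1−p) = 12p − 5.
Setting these equal: −4p + 1 = 12p − 5 ⇒ −16p = -6 ⇒ p = 3/8, and the value is (-4)·(3/8) + 1 = -1/2.
For the smuggler: with q = P(Route-1), equating Port's and Border's payoffs gives −10q + 7 = 6q − 5 ⇒ q = 3/4.

-1/2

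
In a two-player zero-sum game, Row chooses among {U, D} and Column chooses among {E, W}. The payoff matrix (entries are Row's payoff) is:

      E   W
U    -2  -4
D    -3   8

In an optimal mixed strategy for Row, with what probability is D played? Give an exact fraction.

2/13

Row minima: U → -4, D → -3; maximin = -3.
Column maxima: E → -2, W → 8; minimax = -2.
-3 ≠ -2, so there is no saddle point; optimal play is mixed.
Let Row play U with probability p. Expected payoff against E: (-2)p + (-3)(1−p) = p − 3; against W: (-4)p + 8(1−p) = −12p + 8.
Setting these equal: p − 3 = −12p + 8 ⇒ 13p = 11 ⇒ p = 11/13, and the value is (1)·(11/13) − 3 = -28/13.
For Column: with q = P(E), equating U's and D's payoffs gives 2q − 4 = −11q + 8 ⇒ q = 12/13.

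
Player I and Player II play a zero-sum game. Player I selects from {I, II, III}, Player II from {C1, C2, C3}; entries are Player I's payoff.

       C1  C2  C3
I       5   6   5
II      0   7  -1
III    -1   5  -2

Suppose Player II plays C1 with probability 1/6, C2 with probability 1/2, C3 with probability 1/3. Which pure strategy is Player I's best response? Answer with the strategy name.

I

Expected payoff of I: (1/6)·5 + (1/2)·6 + (1/3)·5 = 11/2.
Expected payoff of II: (1/6)·0 + (1/2)·7 + (1/3)·(-1) = 19/6.
Expected payoff of III: (1/6)·(-1) + (1/2)·5 + (1/3)·(-2) = 5/3.
The largest is 11/2, so Player I's best response is I.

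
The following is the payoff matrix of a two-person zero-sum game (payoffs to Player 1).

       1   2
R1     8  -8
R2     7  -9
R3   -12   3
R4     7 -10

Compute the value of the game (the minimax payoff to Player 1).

Row minima: R1 → -8, R2 → -9, R3 → -12, R4 → -10; maximin = -8.
Column maxima: 1 → 8, 2 → 3; minimax = 3.
-8 ≠ 3, so there is no saddle point; optimal play is mixed.
R2 is strictly dominated by R1, so Player 1 never plays it.
R4 is strictly dominated by R1, so Player 1 never plays it.
On the remaining 2×2 (R1, R3 vs 1, 2):
Let Player 1 play R1 with probability p. Expected payoff against 1: 8p + (-12)(1−p) = 20p − 12; against 2: (-8)p + 3(1−p) = −11p + 3.
Setting these equal: 20p − 12 = −11p + 3 ⇒ 31p = 15 ⇒ p = 15/31, and the value is (20)·(15/31) − 12 = -72/31.
For Player 2: with q = P(1), equating R1's and R3's payoffs gives 16q − 8 = −15q + 3 ⇒ q = 11/31.

-72/31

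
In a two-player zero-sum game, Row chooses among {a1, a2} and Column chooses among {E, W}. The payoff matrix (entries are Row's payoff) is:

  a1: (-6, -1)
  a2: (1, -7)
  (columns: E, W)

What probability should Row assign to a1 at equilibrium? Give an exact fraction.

Row minima: a1 → -6, a2 → -7; maximin = -6.
Column maxima: E → 1, W → -1; minimax = -1.
-6 ≠ -1, so there is no saddle point; optimal play is mixed.
Let Row play a1 with probability p. Expected payoff against E: (-6)p + 1(1−p) = −7p + 1; against W: (-1)p + (-7)(1−p) = 6p − 7.
Setting these equal: −7p + 1 = 6p − 7 ⇒ −13p = -8 ⇒ p = 8/13, and the value is (-7)·(8/13) + 1 = -43/13.
For Column: with q = P(E), equating a1's and a2's payoffs gives −5q − 1 = 8q − 7 ⇒ q = 6/13.

8/13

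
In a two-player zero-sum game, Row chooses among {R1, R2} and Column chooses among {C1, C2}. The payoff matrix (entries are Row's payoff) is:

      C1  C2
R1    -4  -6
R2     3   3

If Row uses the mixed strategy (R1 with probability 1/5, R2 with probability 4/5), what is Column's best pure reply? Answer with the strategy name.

C2

If Column plays C1, Row's expected payoff is (1/5)·(-4) + (4/5)·3 = 8/5.
If Column plays C2, Row's expected payoff is (1/5)·(-6) + (4/5)·3 = 6/5.
Column minimizes Row's payoff; the smallest is 6/5, so the best response is C2.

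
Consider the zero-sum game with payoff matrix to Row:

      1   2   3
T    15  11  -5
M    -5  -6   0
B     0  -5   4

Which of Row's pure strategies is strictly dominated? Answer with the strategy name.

B gives a strictly higher payoff than M against every column: 0 > -5, -5 > -6, 4 > 0.
So M is strictly dominated and Row never plays it.

M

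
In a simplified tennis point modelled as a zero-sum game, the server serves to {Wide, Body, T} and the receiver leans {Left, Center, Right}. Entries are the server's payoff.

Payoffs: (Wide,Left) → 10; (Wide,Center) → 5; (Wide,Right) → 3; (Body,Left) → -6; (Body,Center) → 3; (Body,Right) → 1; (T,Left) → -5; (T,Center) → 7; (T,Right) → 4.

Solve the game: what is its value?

55/16

Row minima: Wide → 3, Body → -6, T → -5; maximin = 3.
Column maxima: Left → 10, Center → 7, Right → 4; minimax = 4.
3 ≠ 4, so there is no saddle point; optimal play is mixed.
Body is strictly dominated by Wide, so the server never plays it.
Center is strictly dominated by Right (it gives the server strictly more in every row), so the receiver never plays it.
On the remaining 2×2 (Wide, T vs Left, Right):
Let the server play Wide with probability p. Expected payoff against Left: 10p + (-5)(1−p) = 15p − 5; against Right: 3p + 4(1−p) = −p + 4.
Setting these equal: 15p − 5 = −p + 4 ⇒ 16p = 9 ⇒ p = 9/16, and the value is (15)·(9/16) − 5 = 55/16.
For the receiver: with q = P(Left), equating Wide's and T's payoffs gives 7q + 3 = −9q + 4 ⇒ q = 1/16.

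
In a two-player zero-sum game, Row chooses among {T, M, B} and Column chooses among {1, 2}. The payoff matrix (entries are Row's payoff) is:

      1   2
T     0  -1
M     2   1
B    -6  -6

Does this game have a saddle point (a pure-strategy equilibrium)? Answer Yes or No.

Row minima: T → -1, M → 1, B → -6; maximin = 1.
Column maxima: 1 → 2, 2 → 1; minimax = 1.
maximin = minimax = 1, so a saddle point exists.

Yes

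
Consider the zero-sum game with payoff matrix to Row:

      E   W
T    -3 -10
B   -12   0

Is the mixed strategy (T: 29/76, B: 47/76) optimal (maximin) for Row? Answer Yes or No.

Against E this mix gives (29/76)·(-3) + (47/76)·(-12) = -651/76.
Against W this mix gives (29/76)·(-10) + (47/76)·0 = -145/38.
Column will play E, holding Row to -651/76. Shifting weight toward the row that does better against E would raise this floor (the equalizing mix achieves -120/19 against both E and W), so the proposed strategy is not optimal.

No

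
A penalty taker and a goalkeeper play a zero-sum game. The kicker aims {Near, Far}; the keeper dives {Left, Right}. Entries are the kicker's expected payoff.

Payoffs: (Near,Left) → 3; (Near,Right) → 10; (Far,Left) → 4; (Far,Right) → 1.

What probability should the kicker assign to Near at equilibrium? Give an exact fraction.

Row minima: Near → 3, Far → 1; maximin = 3.
Column maxima: Left → 4, Right → 10; minimax = 4.
3 ≠ 4, so there is no saddle point; optimal play is mixed.
Let the kicker play Near with probability p. Expected payoff against Left: 3p + 4(1−p) = −p + 4; against Right: 10p + 1(1−p) = 9p + 1.
Setting these equal: −p + 4 = 9p + 1 ⇒ −10p = -3 ⇒ p = 3/10, and the value is (-1)·(3/10) + 4 = 37/10.
For the keeper: with q = P(Left), equating Near's and Far's payoffs gives −7q + 10 = 3q + 1 ⇒ q = 9/10.

3/10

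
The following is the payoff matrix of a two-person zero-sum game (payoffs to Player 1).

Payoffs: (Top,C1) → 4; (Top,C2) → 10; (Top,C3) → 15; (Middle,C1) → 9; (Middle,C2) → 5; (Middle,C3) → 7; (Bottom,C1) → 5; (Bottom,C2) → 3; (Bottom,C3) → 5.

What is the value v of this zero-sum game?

7

Row minima: Top → 4, Middle → 5, Bottom → 3; maximin = 5.
Column maxima: C1 → 9, C2 → 10, C3 → 15; minimax = 9.
5 ≠ 9, so there is no saddle point; optimal play is mixed.
Bottom is strictly dominated by Middle, so Player 1 never plays it.
C3 is strictly dominated by C2 (it gives Player 1 strictly more in every row), so Player 2 never plays it.
On the remaining 2×2 (Top, Middle vs C1, C2):
Let Player 1 play Top with probability p. Expected payoff against C1: 4p + 9(1−p) = −5p + 9; against C2: 10p + 5(1−p) = 5p + 5.
Setting these equal: −5p + 9 = 5p + 5 ⇒ −10p = -4 ⇒ p = 2/5, and the value is (-5)·(2/5) + 9 = 7.
For Player 2: with q = P(C1), equating Top's and Middle's payoffs gives −6q + 10 = 4q + 5 ⇒ q = 1/2.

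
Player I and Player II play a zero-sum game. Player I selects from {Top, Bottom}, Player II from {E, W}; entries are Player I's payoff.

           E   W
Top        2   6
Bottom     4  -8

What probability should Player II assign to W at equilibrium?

1/8

Row minima: Top → 2, Bottom → -8; maximin = 2.
Column maxima: E → 4, W → 6; minimax = 4.
2 ≠ 4, so there is no saddle point; optimal play is mixed.
Let Player I play Top with probability p. Expected payoff against E: 2p + 4(1−p) = −2p + 4; against W: 6p + (-8)(1−p) = 14p − 8.
Setting these equal: −2p + 4 = 14p − 8 ⇒ −16p = -12 ⇒ p = 3/4, and the value is (-2)·(3/4) + 4 = 5/2.
For Player II: with q = P(E), equating Top's and Bottom's payoffs gives −4q + 6 = 12q − 8 ⇒ q = 7/8.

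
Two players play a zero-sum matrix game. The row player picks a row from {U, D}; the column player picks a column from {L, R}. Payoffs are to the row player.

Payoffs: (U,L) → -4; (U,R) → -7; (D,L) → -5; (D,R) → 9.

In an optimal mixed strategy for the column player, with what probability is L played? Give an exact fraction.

Row minima: U → -7, D → -5; maximin = -5.
Column maxima: L → -4, R → 9; minimax = -4.
-5 ≠ -4, so there is no saddle point; optimal play is mixed.
Let the row player play U with probability p. Expected payoff against L: (-4)p + (-5)(1−p) = p − 5; against R: (-7)p + 9(1−p) = −16p + 9.
Setting these equal: p − 5 = −16p + 9 ⇒ 17p = 14 ⇒ p = 14/17, and the value is (1)·(14/17) − 5 = -71/17.
For the column player: with q = P(L), equating U's and D's payoffs gives 3q − 7 = −14q + 9 ⇒ q = 16/17.

16/17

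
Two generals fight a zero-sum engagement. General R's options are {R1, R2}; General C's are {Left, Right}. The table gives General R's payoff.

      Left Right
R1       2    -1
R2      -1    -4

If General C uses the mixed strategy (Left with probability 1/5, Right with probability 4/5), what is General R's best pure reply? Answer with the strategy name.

Expected payoff of R1: (1/5)·2 + (4/5)·(-1) = -2/5.
Expected payoff of R2: (1/5)·(-1) + (4/5)·(-4) = -17/5.
The largest is -2/5, so General R's best response is R1.

R1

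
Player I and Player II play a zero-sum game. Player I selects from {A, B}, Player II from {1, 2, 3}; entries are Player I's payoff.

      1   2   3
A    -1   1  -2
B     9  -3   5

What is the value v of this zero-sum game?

Row minima: A → -2, B → -3; maximin = -2.
Column maxima: 1 → 9, 2 → 1, 3 → 5; minimax = 1.
-2 ≠ 1, so there is no saddle point; optimal play is mixed.
1 is strictly dominated by 3 (it gives Player I strictly more in every row), so Player II never plays it.
On the remaining 2×2 (A, B vs 2, 3):
Let Player I play A with probability p. Expected payoff against 2: 1p + (-3)(1−p) = 4p − 3; against 3: (-2)p + 5(1−p) = −7p + 5.
Setting these equal: 4p − 3 = −7p + 5 ⇒ 11p = 8 ⇒ p = 8/11, and the value is (4)·(8/11) − 3 = -1/11.
For Player II: with q = P(2), equating A's and B's payoffs gives 3q − 2 = −8q + 5 ⇒ q = 7/11.

-1/11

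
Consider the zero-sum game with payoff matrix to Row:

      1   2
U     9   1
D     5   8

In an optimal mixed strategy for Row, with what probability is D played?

8/11

Row minima: U → 1, D → 5; maximin = 5.
Column maxima: 1 → 9, 2 → 8; minimax = 8.
5 ≠ 8, so there is no saddle point; optimal play is mixed.
Let Row play U with probability p. Expected payoff against 1: 9p + 5(1−p) = 4p + 5; against 2: 1p + 8(1−p) = −7p + 8.
Setting these equal: 4p + 5 = −7p + 8 ⇒ 11p = 3 ⇒ p = 3/11, and the value is (4)·(3/11) + 5 = 67/11.
For Column: with q = P(1), equating U's and D's payoffs gives 8q + 1 = −3q + 8 ⇒ q = 7/11.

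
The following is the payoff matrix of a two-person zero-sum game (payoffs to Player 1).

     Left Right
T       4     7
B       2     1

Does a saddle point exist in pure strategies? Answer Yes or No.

Yes

Row minima: T → 4, B → 1; maximin = 4.
Column maxima: Left → 4, Right → 7; minimax = 4.
maximin = minimax = 4, so a saddle point exists.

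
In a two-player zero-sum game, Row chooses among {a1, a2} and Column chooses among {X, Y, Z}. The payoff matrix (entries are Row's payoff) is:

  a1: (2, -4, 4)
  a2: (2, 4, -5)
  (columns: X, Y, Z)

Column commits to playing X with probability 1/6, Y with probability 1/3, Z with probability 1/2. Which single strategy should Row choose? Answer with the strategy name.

Expected payoff of a1: (1/6)·2 + (1/3)·(-4) + (1/2)·4 = 1.
Expected payoff of a2: (1/6)·2 + (1/3)·4 + (1/2)·(-5) = -5/6.
The largest is 1, so Row's best response is a1.

a1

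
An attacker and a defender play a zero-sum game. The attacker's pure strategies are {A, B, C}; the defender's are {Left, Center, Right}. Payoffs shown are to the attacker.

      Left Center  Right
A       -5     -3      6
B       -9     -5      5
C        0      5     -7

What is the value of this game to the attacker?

Row minima: A → -5, B → -9, C → -7; maximin = -5.
Column maxima: Left → 0, Center → 5, Right → 6; minimax = 0.
-5 ≠ 0, so there is no saddle point; optimal play is mixed.
B is strictly dominated by A, so the attacker never plays it.
Center is strictly dominated by Left (it gives the attacker strictly more in every row), so the defender never plays it.
On the remaining 2×2 (A, C vs Left, Right):
Let the attacker play A with probability p. Expected payoff against Left: (-5)p + 0(1−p) = −5p; against Right: 6p + (-7)(1−p) = 13p − 7.
Setting these equal: −5p = 13p − 7 ⇒ −18p = -7 ⇒ p = 7/18, and the value is (-5)·(7/18) = -35/18.
For the defender: with q = P(Left), equating A's and C's payoffs gives −11q + 6 = 7q − 7 ⇒ q = 13/18.

-35/18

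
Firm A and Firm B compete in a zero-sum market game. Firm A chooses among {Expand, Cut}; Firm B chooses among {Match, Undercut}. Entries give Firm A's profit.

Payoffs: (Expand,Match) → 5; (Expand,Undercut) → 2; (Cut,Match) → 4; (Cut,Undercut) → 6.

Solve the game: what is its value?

Row minima: Expand → 2, Cut → 4; maximin = 4.
Column maxima: Match → 5, Undercut → 6; minimax = 5.
4 ≠ 5, so there is no saddle point; optimal play is mixed.
Let Firm A play Expand with probability p. Expected payoff against Match: 5p + 4(1−p) = p + 4; against Undercut: 2p + 6(1−p) = −4p + 6.
Setting these equal: p + 4 = −4p + 6 ⇒ 5p = 2 ⇒ p = 2/5, and the value is (1)·(2/5) + 4 = 22/5.
For Firm B: with q = P(Match), equating Expand's and Cut's payoffs gives 3q + 2 = −2q + 6 ⇒ q = 4/5.

22/5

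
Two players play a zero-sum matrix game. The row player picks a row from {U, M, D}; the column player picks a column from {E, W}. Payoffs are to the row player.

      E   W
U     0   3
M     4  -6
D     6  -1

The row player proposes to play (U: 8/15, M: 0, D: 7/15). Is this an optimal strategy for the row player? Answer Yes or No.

No

Against E this mix gives (8/15)·0 + (7/15)·6 = 14/5.
Against W this mix gives (8/15)·3 + (7/15)·(-1) = 17/15.
The column player will play W, holding the row player to 17/15. Shifting weight toward the row that does better against W would raise this floor (the equalizing mix achieves 9/5 against both W and E), so the proposed strategy is not optimal.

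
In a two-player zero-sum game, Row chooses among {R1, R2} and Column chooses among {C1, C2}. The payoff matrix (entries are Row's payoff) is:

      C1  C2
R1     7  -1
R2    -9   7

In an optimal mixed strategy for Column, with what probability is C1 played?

Row minima: R1 → -1, R2 → -9; maximin = -1.
Column maxima: C1 → 7, C2 → 7; minimax = 7.
-1 ≠ 7, so there is no saddle point; optimal play is mixed.
Let Row play R1 with probability p. Expected payoff against C1: 7p + (-9)(1−p) = 16p − 9; against C2: (-1)p + 7(1−p) = −8p + 7.
Setting these equal: 16p − 9 = −8p + 7 ⇒ 24p = 16 ⇒ p = 2/3, and the value is (16)·(2/3) − 9 = 5/3.
For Column: with q = P(C1), equating R1's and R2's payoffs gives 8q − 1 = −16q + 7 ⇒ q = 1/3.

1/3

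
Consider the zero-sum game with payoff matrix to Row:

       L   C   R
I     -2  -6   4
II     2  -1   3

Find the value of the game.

-1

Row minima: I → -6, II → -1; maximin = -1.
Column maxima: L → 2, C → -1, R → 4; minimax = -1.
Since maximin = minimax = -1, there is a saddle point and the value is -1.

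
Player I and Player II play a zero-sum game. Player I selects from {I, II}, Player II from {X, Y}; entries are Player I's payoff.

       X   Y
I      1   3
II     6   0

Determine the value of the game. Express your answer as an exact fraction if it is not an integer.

9/4

Row minima: I → 1, II → 0; maximin = 1.
Column maxima: X → 6, Y → 3; minimax = 3.
1 ≠ 3, so there is no saddle point; optimal play is mixed.
Let Player I play I with probability p. Expected payoff against X: 1p + 6(1−p) = −5p + 6; against Y: 3p + 0(1−p) = 3p.
Setting these equal: −5p + 6 = 3p ⇒ −8p = -6 ⇒ p = 3/4, and the value is (-5)·(3/4) + 6 = 9/4.
For Player II: with q = P(X), equating I's and II's payoffs gives −2q + 3 = 6q ⇒ q = 3/8.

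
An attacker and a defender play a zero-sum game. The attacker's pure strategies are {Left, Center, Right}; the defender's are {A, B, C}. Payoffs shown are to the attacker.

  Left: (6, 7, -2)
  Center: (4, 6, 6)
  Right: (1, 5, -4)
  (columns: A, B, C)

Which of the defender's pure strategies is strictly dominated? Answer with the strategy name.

A holds the attacker's payoff strictly below B in every row: 6 < 7, 4 < 6, 1 < 5.
So B is strictly dominated for the defender.

B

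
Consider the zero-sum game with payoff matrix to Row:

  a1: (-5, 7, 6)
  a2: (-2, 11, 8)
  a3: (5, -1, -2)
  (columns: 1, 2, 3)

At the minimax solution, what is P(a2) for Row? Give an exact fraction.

7/17

Row minima: a1 → -5, a2 → -2, a3 → -2; maximin = -2.
Column maxima: 1 → 5, 2 → 11, 3 → 8; minimax = 5.
-2 ≠ 5, so there is no saddle point; optimal play is mixed.
a1 is strictly dominated by a2, so Row never plays it.
2 is strictly dominated by 3 (it gives Row strictly more in every row), so Column never plays it.
On the remaining 2×2 (a2, a3 vs 1, 3):
Let Row play a2 with probability p. Expected payoff against 1: (-2)p + 5(1−p) = −7p + 5; against 3: 8p + (-2)(1−p) = 10p − 2.
Setting these equal: −7p + 5 = 10p − 2 ⇒ −17p = -7 ⇒ p = 7/17, and the value is (-7)·(7/17) + 5 = 36/17.
For Column: with q = P(1), equating a2's and a3's payoffs gives −10q + 8 = 7q − 2 ⇒ q = 10/17.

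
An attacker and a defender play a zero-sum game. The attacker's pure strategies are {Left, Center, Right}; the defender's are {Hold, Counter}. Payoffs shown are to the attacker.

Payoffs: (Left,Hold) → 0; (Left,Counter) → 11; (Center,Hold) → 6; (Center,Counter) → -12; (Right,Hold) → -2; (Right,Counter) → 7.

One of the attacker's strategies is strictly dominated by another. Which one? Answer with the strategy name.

Left gives a strictly higher payoff than Right against every column: 0 > -2, 11 > 7.
So Right is strictly dominated and the attacker never plays it.

Right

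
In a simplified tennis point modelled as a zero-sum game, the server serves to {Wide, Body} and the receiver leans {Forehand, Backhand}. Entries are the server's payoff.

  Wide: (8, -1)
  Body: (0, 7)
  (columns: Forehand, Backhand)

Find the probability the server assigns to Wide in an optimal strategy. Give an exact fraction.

7/16

Row minima: Wide → -1, Body → 0; maximin = 0.
Column maxima: Forehand → 8, Backhand → 7; minimax = 7.
0 ≠ 7, so there is no saddle point; optimal play is mixed.
Let the server play Wide with probability p. Expected payoff against Forehand: 8p + 0(1−p) = 8p; against Backhand: (-1)p + 7(1−p) = −8p + 7.
Setting these equal: 8p = −8p + 7 ⇒ 16p = 7 ⇒ p = 7/16, and the value is (8)·(7/16) = 7/2.
For the receiver: with q = P(Forehand), equating Wide's and Body's payoffs gives 9q − 1 = −7q + 7 ⇒ q = 1/2.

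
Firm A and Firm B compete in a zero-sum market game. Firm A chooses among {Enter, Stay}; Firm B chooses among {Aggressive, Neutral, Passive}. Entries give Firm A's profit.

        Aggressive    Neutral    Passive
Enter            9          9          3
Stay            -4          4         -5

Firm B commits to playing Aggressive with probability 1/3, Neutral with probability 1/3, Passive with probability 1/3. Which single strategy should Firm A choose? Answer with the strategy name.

Enter

Expected payoff of Enter: (1/3)·9 + (1/3)·9 + (1/3)·3 = 7.
Expected payoff of Stay: (1/3)·(-4) + (1/3)·4 + (1/3)·(-5) = -5/3.
The largest is 7, so Firm A's best response is Enter.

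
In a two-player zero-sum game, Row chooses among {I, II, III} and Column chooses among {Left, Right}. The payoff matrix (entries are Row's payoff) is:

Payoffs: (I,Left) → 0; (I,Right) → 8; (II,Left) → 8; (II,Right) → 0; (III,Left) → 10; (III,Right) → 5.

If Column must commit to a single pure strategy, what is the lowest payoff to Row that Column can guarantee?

8

Column maxima: Left → 10, Right → 8.
The smallest of these is 8.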